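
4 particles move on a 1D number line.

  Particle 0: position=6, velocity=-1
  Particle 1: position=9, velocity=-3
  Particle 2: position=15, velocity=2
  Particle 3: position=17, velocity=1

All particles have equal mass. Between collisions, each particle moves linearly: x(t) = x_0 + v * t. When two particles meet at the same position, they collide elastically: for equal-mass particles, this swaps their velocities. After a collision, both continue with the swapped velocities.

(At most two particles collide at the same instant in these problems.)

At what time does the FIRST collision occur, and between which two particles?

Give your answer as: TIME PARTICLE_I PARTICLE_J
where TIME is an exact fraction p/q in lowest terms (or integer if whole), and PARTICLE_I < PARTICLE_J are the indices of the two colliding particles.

Pair (0,1): pos 6,9 vel -1,-3 -> gap=3, closing at 2/unit, collide at t=3/2
Pair (1,2): pos 9,15 vel -3,2 -> not approaching (rel speed -5 <= 0)
Pair (2,3): pos 15,17 vel 2,1 -> gap=2, closing at 1/unit, collide at t=2
Earliest collision: t=3/2 between 0 and 1

Answer: 3/2 0 1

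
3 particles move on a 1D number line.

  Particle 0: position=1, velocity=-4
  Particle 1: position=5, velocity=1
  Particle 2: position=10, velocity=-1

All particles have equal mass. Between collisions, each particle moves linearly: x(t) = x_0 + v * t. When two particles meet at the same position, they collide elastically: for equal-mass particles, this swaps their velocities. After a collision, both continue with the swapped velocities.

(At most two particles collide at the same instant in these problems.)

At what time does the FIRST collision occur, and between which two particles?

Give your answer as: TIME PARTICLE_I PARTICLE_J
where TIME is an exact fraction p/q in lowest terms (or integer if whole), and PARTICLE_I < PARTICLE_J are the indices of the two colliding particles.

Answer: 5/2 1 2

Derivation:
Pair (0,1): pos 1,5 vel -4,1 -> not approaching (rel speed -5 <= 0)
Pair (1,2): pos 5,10 vel 1,-1 -> gap=5, closing at 2/unit, collide at t=5/2
Earliest collision: t=5/2 between 1 and 2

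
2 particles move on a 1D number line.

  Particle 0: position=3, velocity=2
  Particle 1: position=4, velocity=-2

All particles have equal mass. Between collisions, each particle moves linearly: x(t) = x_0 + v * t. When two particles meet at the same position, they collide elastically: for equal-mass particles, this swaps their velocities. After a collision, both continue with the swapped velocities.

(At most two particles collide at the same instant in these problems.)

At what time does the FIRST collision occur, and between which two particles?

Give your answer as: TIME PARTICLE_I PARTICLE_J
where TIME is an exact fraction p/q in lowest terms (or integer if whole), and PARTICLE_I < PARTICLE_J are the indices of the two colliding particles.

Pair (0,1): pos 3,4 vel 2,-2 -> gap=1, closing at 4/unit, collide at t=1/4
Earliest collision: t=1/4 between 0 and 1

Answer: 1/4 0 1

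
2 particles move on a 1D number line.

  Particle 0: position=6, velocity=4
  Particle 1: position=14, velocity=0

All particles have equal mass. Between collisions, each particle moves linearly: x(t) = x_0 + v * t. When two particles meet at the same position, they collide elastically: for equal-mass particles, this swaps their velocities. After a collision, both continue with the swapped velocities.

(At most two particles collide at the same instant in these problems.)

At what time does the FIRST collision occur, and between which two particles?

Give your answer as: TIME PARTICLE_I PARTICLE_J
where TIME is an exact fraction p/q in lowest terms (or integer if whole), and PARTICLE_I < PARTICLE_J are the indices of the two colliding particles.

Pair (0,1): pos 6,14 vel 4,0 -> gap=8, closing at 4/unit, collide at t=2
Earliest collision: t=2 between 0 and 1

Answer: 2 0 1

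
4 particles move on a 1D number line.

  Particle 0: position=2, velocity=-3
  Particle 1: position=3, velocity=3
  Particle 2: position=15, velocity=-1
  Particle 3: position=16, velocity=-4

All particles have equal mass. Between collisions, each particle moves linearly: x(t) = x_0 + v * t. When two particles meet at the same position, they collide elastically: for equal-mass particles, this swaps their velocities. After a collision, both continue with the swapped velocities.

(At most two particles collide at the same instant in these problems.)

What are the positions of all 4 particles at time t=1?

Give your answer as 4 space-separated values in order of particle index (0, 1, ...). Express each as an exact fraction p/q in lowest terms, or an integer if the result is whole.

Collision at t=1/3: particles 2 and 3 swap velocities; positions: p0=1 p1=4 p2=44/3 p3=44/3; velocities now: v0=-3 v1=3 v2=-4 v3=-1
Advance to t=1 (no further collisions before then); velocities: v0=-3 v1=3 v2=-4 v3=-1; positions = -1 6 12 14

Answer: -1 6 12 14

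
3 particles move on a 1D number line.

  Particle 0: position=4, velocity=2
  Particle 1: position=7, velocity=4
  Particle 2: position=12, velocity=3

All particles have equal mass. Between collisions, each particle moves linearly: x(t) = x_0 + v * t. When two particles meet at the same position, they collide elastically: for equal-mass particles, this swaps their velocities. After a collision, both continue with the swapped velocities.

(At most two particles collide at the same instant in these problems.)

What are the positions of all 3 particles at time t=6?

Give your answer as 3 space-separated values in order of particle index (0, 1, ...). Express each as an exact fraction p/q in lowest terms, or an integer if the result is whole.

Answer: 16 30 31

Derivation:
Collision at t=5: particles 1 and 2 swap velocities; positions: p0=14 p1=27 p2=27; velocities now: v0=2 v1=3 v2=4
Advance to t=6 (no further collisions before then); velocities: v0=2 v1=3 v2=4; positions = 16 30 31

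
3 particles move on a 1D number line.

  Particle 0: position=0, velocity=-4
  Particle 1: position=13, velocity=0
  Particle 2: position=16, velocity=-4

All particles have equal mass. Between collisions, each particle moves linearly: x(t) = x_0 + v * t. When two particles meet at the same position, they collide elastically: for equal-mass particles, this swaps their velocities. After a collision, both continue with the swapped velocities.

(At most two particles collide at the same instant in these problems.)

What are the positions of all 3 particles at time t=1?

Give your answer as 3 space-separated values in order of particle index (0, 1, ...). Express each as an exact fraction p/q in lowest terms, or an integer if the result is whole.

Collision at t=3/4: particles 1 and 2 swap velocities; positions: p0=-3 p1=13 p2=13; velocities now: v0=-4 v1=-4 v2=0
Advance to t=1 (no further collisions before then); velocities: v0=-4 v1=-4 v2=0; positions = -4 12 13

Answer: -4 12 13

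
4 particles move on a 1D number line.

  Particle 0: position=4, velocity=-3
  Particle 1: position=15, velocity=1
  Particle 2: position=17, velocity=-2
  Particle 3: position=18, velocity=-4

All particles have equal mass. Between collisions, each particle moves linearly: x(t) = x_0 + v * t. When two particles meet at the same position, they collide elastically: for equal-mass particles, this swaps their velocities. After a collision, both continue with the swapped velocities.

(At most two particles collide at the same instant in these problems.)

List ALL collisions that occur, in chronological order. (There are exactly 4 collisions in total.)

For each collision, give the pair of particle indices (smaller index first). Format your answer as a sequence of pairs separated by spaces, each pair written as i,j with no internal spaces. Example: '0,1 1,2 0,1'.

Answer: 2,3 1,2 2,3 0,1

Derivation:
Collision at t=1/2: particles 2 and 3 swap velocities; positions: p0=5/2 p1=31/2 p2=16 p3=16; velocities now: v0=-3 v1=1 v2=-4 v3=-2
Collision at t=3/5: particles 1 and 2 swap velocities; positions: p0=11/5 p1=78/5 p2=78/5 p3=79/5; velocities now: v0=-3 v1=-4 v2=1 v3=-2
Collision at t=2/3: particles 2 and 3 swap velocities; positions: p0=2 p1=46/3 p2=47/3 p3=47/3; velocities now: v0=-3 v1=-4 v2=-2 v3=1
Collision at t=14: particles 0 and 1 swap velocities; positions: p0=-38 p1=-38 p2=-11 p3=29; velocities now: v0=-4 v1=-3 v2=-2 v3=1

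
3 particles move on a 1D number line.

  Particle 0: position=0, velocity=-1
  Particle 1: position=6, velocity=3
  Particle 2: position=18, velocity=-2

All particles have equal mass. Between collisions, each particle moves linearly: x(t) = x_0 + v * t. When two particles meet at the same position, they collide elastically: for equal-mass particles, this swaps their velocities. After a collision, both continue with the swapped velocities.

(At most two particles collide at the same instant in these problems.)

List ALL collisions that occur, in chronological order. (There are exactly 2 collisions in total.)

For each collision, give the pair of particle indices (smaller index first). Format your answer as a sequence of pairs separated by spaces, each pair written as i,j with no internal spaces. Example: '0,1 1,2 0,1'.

Collision at t=12/5: particles 1 and 2 swap velocities; positions: p0=-12/5 p1=66/5 p2=66/5; velocities now: v0=-1 v1=-2 v2=3
Collision at t=18: particles 0 and 1 swap velocities; positions: p0=-18 p1=-18 p2=60; velocities now: v0=-2 v1=-1 v2=3

Answer: 1,2 0,1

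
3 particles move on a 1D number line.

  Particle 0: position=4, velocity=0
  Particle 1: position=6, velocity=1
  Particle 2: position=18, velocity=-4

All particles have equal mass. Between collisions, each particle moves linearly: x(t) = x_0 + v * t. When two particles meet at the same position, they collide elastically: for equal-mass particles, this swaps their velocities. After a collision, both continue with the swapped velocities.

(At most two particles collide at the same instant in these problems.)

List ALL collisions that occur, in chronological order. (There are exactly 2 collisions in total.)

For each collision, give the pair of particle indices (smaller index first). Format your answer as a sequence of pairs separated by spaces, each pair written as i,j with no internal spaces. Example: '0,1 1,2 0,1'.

Answer: 1,2 0,1

Derivation:
Collision at t=12/5: particles 1 and 2 swap velocities; positions: p0=4 p1=42/5 p2=42/5; velocities now: v0=0 v1=-4 v2=1
Collision at t=7/2: particles 0 and 1 swap velocities; positions: p0=4 p1=4 p2=19/2; velocities now: v0=-4 v1=0 v2=1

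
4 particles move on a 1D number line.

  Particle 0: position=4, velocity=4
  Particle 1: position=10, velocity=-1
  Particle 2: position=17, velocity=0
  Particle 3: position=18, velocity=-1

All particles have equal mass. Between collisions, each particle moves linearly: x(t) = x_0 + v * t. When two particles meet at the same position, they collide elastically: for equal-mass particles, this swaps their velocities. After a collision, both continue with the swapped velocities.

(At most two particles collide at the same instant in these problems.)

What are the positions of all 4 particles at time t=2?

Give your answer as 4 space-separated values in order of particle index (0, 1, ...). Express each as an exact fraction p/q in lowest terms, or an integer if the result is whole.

Answer: 8 12 16 17

Derivation:
Collision at t=1: particles 2 and 3 swap velocities; positions: p0=8 p1=9 p2=17 p3=17; velocities now: v0=4 v1=-1 v2=-1 v3=0
Collision at t=6/5: particles 0 and 1 swap velocities; positions: p0=44/5 p1=44/5 p2=84/5 p3=17; velocities now: v0=-1 v1=4 v2=-1 v3=0
Advance to t=2 (no further collisions before then); velocities: v0=-1 v1=4 v2=-1 v3=0; positions = 8 12 16 17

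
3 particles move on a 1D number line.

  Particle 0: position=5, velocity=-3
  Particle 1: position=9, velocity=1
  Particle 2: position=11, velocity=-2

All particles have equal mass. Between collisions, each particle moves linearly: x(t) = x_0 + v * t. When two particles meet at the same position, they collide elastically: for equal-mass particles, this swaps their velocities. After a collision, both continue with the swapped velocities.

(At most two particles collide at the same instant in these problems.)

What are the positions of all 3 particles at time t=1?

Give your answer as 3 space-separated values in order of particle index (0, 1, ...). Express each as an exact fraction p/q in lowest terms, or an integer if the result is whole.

Answer: 2 9 10

Derivation:
Collision at t=2/3: particles 1 and 2 swap velocities; positions: p0=3 p1=29/3 p2=29/3; velocities now: v0=-3 v1=-2 v2=1
Advance to t=1 (no further collisions before then); velocities: v0=-3 v1=-2 v2=1; positions = 2 9 10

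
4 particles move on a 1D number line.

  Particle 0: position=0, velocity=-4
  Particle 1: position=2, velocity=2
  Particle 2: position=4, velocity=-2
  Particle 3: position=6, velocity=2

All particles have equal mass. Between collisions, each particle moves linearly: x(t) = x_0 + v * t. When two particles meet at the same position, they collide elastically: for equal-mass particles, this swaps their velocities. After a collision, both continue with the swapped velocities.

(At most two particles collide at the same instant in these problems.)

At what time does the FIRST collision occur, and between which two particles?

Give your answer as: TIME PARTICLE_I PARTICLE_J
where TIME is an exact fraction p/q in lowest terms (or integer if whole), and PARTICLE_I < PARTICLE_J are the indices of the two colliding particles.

Pair (0,1): pos 0,2 vel -4,2 -> not approaching (rel speed -6 <= 0)
Pair (1,2): pos 2,4 vel 2,-2 -> gap=2, closing at 4/unit, collide at t=1/2
Pair (2,3): pos 4,6 vel -2,2 -> not approaching (rel speed -4 <= 0)
Earliest collision: t=1/2 between 1 and 2

Answer: 1/2 1 2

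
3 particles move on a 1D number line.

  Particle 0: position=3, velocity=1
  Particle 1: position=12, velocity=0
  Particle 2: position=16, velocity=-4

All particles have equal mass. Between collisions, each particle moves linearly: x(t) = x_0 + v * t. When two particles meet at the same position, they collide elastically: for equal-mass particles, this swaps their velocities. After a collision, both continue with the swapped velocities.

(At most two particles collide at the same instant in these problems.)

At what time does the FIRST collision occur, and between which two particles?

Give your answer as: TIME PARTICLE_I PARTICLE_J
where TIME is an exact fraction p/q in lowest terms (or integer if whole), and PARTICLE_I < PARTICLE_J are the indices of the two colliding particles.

Answer: 1 1 2

Derivation:
Pair (0,1): pos 3,12 vel 1,0 -> gap=9, closing at 1/unit, collide at t=9
Pair (1,2): pos 12,16 vel 0,-4 -> gap=4, closing at 4/unit, collide at t=1
Earliest collision: t=1 between 1 and 2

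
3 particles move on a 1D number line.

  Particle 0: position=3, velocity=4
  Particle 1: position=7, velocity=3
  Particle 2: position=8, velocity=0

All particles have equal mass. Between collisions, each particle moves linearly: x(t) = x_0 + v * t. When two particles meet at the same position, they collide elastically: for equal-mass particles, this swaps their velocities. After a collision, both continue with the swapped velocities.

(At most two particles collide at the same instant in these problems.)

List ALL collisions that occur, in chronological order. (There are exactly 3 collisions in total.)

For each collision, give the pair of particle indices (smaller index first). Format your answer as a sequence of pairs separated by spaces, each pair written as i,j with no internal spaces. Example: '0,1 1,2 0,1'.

Collision at t=1/3: particles 1 and 2 swap velocities; positions: p0=13/3 p1=8 p2=8; velocities now: v0=4 v1=0 v2=3
Collision at t=5/4: particles 0 and 1 swap velocities; positions: p0=8 p1=8 p2=43/4; velocities now: v0=0 v1=4 v2=3
Collision at t=4: particles 1 and 2 swap velocities; positions: p0=8 p1=19 p2=19; velocities now: v0=0 v1=3 v2=4

Answer: 1,2 0,1 1,2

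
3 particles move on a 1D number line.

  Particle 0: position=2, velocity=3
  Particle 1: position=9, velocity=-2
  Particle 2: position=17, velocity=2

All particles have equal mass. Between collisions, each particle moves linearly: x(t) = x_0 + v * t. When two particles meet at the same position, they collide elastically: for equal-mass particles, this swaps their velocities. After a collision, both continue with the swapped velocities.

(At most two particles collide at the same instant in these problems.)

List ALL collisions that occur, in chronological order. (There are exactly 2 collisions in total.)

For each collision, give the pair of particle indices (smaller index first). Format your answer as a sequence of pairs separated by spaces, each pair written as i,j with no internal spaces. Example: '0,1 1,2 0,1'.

Collision at t=7/5: particles 0 and 1 swap velocities; positions: p0=31/5 p1=31/5 p2=99/5; velocities now: v0=-2 v1=3 v2=2
Collision at t=15: particles 1 and 2 swap velocities; positions: p0=-21 p1=47 p2=47; velocities now: v0=-2 v1=2 v2=3

Answer: 0,1 1,2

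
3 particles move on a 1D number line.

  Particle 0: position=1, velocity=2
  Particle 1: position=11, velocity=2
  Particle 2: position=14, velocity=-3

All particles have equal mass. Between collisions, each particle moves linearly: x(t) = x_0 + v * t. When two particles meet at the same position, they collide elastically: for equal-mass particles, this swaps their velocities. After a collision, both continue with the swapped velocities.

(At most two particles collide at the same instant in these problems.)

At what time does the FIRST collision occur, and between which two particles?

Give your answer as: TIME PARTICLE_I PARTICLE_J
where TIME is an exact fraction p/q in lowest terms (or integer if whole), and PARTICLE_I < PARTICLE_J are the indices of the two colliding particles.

Pair (0,1): pos 1,11 vel 2,2 -> not approaching (rel speed 0 <= 0)
Pair (1,2): pos 11,14 vel 2,-3 -> gap=3, closing at 5/unit, collide at t=3/5
Earliest collision: t=3/5 between 1 and 2

Answer: 3/5 1 2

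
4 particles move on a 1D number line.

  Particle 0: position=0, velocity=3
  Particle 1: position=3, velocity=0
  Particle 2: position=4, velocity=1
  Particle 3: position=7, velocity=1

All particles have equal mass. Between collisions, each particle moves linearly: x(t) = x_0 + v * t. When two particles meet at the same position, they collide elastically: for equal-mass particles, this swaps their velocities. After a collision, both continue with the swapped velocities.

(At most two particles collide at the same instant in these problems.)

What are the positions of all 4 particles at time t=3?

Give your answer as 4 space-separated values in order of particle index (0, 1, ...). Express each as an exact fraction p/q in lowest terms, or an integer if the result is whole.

Answer: 3 7 9 10

Derivation:
Collision at t=1: particles 0 and 1 swap velocities; positions: p0=3 p1=3 p2=5 p3=8; velocities now: v0=0 v1=3 v2=1 v3=1
Collision at t=2: particles 1 and 2 swap velocities; positions: p0=3 p1=6 p2=6 p3=9; velocities now: v0=0 v1=1 v2=3 v3=1
Advance to t=3 (no further collisions before then); velocities: v0=0 v1=1 v2=3 v3=1; positions = 3 7 9 10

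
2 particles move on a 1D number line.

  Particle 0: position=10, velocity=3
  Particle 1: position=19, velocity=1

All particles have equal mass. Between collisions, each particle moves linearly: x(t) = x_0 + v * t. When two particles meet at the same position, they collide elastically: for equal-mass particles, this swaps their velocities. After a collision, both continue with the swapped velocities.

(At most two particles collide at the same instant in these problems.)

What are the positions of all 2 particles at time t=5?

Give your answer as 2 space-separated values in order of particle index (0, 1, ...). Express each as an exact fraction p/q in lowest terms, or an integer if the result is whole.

Collision at t=9/2: particles 0 and 1 swap velocities; positions: p0=47/2 p1=47/2; velocities now: v0=1 v1=3
Advance to t=5 (no further collisions before then); velocities: v0=1 v1=3; positions = 24 25

Answer: 24 25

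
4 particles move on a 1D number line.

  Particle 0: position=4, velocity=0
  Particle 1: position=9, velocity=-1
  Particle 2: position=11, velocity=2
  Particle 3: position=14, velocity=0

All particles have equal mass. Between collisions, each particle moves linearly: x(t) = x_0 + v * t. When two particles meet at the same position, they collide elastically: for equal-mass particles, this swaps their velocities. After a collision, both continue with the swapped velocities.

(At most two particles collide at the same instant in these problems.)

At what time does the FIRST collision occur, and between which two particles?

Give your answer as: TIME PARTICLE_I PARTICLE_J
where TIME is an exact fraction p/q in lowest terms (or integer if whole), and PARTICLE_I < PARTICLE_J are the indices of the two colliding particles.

Answer: 3/2 2 3

Derivation:
Pair (0,1): pos 4,9 vel 0,-1 -> gap=5, closing at 1/unit, collide at t=5
Pair (1,2): pos 9,11 vel -1,2 -> not approaching (rel speed -3 <= 0)
Pair (2,3): pos 11,14 vel 2,0 -> gap=3, closing at 2/unit, collide at t=3/2
Earliest collision: t=3/2 between 2 and 3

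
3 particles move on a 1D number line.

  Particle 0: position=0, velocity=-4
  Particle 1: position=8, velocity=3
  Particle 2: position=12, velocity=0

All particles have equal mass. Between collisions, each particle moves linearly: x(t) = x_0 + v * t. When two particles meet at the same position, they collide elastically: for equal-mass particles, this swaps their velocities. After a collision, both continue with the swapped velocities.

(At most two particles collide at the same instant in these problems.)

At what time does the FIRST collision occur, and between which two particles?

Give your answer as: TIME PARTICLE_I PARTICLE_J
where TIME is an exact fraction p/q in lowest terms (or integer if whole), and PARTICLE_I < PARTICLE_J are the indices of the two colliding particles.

Answer: 4/3 1 2

Derivation:
Pair (0,1): pos 0,8 vel -4,3 -> not approaching (rel speed -7 <= 0)
Pair (1,2): pos 8,12 vel 3,0 -> gap=4, closing at 3/unit, collide at t=4/3
Earliest collision: t=4/3 between 1 and 2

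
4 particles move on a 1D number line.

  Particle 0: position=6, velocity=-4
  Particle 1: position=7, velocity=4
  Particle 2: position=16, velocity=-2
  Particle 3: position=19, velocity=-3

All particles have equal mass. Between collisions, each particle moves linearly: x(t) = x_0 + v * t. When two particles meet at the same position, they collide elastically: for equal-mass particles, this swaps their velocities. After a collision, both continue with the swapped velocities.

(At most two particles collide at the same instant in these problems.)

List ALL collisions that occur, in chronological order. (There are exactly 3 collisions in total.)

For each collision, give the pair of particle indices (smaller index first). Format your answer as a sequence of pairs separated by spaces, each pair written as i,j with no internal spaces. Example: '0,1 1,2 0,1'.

Collision at t=3/2: particles 1 and 2 swap velocities; positions: p0=0 p1=13 p2=13 p3=29/2; velocities now: v0=-4 v1=-2 v2=4 v3=-3
Collision at t=12/7: particles 2 and 3 swap velocities; positions: p0=-6/7 p1=88/7 p2=97/7 p3=97/7; velocities now: v0=-4 v1=-2 v2=-3 v3=4
Collision at t=3: particles 1 and 2 swap velocities; positions: p0=-6 p1=10 p2=10 p3=19; velocities now: v0=-4 v1=-3 v2=-2 v3=4

Answer: 1,2 2,3 1,2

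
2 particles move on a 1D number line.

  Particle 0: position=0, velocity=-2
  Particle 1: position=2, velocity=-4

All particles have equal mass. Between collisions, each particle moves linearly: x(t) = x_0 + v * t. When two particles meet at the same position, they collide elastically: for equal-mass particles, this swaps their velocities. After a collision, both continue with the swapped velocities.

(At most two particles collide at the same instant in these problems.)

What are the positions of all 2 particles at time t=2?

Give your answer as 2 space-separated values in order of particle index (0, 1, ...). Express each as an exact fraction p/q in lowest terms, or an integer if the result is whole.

Collision at t=1: particles 0 and 1 swap velocities; positions: p0=-2 p1=-2; velocities now: v0=-4 v1=-2
Advance to t=2 (no further collisions before then); velocities: v0=-4 v1=-2; positions = -6 -4

Answer: -6 -4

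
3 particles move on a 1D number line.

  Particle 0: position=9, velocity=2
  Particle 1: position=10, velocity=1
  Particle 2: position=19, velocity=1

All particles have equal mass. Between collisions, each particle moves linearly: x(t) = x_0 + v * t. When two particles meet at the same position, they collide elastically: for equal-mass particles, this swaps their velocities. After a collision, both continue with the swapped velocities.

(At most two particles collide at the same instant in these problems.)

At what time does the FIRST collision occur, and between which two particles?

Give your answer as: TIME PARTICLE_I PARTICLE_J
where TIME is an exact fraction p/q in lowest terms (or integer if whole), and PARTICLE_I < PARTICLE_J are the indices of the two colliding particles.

Pair (0,1): pos 9,10 vel 2,1 -> gap=1, closing at 1/unit, collide at t=1
Pair (1,2): pos 10,19 vel 1,1 -> not approaching (rel speed 0 <= 0)
Earliest collision: t=1 between 0 and 1

Answer: 1 0 1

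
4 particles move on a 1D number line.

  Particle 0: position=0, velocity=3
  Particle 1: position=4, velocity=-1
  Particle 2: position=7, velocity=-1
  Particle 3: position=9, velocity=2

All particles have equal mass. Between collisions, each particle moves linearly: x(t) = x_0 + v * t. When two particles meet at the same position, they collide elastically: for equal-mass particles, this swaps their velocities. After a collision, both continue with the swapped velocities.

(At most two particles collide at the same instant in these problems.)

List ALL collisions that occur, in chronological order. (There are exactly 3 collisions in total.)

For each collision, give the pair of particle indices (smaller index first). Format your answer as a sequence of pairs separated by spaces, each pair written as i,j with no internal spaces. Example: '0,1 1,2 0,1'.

Collision at t=1: particles 0 and 1 swap velocities; positions: p0=3 p1=3 p2=6 p3=11; velocities now: v0=-1 v1=3 v2=-1 v3=2
Collision at t=7/4: particles 1 and 2 swap velocities; positions: p0=9/4 p1=21/4 p2=21/4 p3=25/2; velocities now: v0=-1 v1=-1 v2=3 v3=2
Collision at t=9: particles 2 and 3 swap velocities; positions: p0=-5 p1=-2 p2=27 p3=27; velocities now: v0=-1 v1=-1 v2=2 v3=3

Answer: 0,1 1,2 2,3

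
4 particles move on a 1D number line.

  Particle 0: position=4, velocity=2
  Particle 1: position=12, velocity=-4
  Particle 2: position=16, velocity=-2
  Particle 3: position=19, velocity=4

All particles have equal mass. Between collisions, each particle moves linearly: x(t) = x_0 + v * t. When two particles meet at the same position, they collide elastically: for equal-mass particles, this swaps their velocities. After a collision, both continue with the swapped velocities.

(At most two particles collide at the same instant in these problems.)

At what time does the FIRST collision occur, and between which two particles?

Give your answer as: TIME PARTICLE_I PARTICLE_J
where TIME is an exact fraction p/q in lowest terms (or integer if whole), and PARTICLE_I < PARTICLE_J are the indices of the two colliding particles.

Pair (0,1): pos 4,12 vel 2,-4 -> gap=8, closing at 6/unit, collide at t=4/3
Pair (1,2): pos 12,16 vel -4,-2 -> not approaching (rel speed -2 <= 0)
Pair (2,3): pos 16,19 vel -2,4 -> not approaching (rel speed -6 <= 0)
Earliest collision: t=4/3 between 0 and 1

Answer: 4/3 0 1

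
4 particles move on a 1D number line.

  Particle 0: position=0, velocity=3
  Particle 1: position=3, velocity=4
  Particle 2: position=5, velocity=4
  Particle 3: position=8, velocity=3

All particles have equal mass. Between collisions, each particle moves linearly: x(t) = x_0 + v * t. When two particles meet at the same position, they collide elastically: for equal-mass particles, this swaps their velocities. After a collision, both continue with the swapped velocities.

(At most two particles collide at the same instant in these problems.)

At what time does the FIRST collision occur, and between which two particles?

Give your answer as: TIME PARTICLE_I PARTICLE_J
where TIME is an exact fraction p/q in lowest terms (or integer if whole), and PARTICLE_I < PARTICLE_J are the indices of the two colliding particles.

Pair (0,1): pos 0,3 vel 3,4 -> not approaching (rel speed -1 <= 0)
Pair (1,2): pos 3,5 vel 4,4 -> not approaching (rel speed 0 <= 0)
Pair (2,3): pos 5,8 vel 4,3 -> gap=3, closing at 1/unit, collide at t=3
Earliest collision: t=3 between 2 and 3

Answer: 3 2 3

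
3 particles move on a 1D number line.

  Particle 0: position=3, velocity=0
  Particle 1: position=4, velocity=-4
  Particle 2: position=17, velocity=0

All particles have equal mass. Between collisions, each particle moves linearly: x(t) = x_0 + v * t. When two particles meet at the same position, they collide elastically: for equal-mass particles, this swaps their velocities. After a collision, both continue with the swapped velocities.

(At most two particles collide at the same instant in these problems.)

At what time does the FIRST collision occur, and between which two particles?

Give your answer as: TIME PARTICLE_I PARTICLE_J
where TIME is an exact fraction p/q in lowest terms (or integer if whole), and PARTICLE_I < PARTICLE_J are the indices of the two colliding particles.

Answer: 1/4 0 1

Derivation:
Pair (0,1): pos 3,4 vel 0,-4 -> gap=1, closing at 4/unit, collide at t=1/4
Pair (1,2): pos 4,17 vel -4,0 -> not approaching (rel speed -4 <= 0)
Earliest collision: t=1/4 between 0 and 1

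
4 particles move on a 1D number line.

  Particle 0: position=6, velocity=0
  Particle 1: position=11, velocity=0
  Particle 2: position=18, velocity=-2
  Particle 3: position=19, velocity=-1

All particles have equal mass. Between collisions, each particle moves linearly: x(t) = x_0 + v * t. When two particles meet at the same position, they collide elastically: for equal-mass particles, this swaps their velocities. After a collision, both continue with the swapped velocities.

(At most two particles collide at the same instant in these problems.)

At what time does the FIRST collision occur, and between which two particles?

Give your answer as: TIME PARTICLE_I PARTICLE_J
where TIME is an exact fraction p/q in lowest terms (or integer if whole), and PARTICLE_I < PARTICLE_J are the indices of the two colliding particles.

Answer: 7/2 1 2

Derivation:
Pair (0,1): pos 6,11 vel 0,0 -> not approaching (rel speed 0 <= 0)
Pair (1,2): pos 11,18 vel 0,-2 -> gap=7, closing at 2/unit, collide at t=7/2
Pair (2,3): pos 18,19 vel -2,-1 -> not approaching (rel speed -1 <= 0)
Earliest collision: t=7/2 between 1 and 2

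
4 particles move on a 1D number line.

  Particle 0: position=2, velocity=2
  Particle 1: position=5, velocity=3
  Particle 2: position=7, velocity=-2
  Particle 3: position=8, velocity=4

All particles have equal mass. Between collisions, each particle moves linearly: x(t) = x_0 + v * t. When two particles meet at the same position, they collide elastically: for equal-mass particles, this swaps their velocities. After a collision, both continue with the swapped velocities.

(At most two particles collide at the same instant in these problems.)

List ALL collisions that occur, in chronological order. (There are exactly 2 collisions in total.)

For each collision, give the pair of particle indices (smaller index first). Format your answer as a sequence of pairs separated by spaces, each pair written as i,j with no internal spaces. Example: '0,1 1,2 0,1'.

Collision at t=2/5: particles 1 and 2 swap velocities; positions: p0=14/5 p1=31/5 p2=31/5 p3=48/5; velocities now: v0=2 v1=-2 v2=3 v3=4
Collision at t=5/4: particles 0 and 1 swap velocities; positions: p0=9/2 p1=9/2 p2=35/4 p3=13; velocities now: v0=-2 v1=2 v2=3 v3=4

Answer: 1,2 0,1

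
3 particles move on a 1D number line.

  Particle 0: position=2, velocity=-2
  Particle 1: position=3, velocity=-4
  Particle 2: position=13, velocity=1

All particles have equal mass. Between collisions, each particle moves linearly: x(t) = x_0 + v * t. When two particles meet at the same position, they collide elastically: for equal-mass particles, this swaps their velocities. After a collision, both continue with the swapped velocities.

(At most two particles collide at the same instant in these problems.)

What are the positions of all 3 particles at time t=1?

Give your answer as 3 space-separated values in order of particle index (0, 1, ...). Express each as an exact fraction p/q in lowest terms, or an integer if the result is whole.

Answer: -1 0 14

Derivation:
Collision at t=1/2: particles 0 and 1 swap velocities; positions: p0=1 p1=1 p2=27/2; velocities now: v0=-4 v1=-2 v2=1
Advance to t=1 (no further collisions before then); velocities: v0=-4 v1=-2 v2=1; positions = -1 0 14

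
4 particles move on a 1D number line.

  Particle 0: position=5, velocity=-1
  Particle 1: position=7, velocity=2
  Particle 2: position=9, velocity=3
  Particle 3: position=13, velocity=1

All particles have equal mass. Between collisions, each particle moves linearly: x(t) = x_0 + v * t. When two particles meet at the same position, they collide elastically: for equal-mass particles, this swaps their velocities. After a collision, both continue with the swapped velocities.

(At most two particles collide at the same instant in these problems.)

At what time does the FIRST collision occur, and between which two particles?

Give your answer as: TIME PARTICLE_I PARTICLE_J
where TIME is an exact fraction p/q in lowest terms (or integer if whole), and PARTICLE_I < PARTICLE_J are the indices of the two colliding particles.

Pair (0,1): pos 5,7 vel -1,2 -> not approaching (rel speed -3 <= 0)
Pair (1,2): pos 7,9 vel 2,3 -> not approaching (rel speed -1 <= 0)
Pair (2,3): pos 9,13 vel 3,1 -> gap=4, closing at 2/unit, collide at t=2
Earliest collision: t=2 between 2 and 3

Answer: 2 2 3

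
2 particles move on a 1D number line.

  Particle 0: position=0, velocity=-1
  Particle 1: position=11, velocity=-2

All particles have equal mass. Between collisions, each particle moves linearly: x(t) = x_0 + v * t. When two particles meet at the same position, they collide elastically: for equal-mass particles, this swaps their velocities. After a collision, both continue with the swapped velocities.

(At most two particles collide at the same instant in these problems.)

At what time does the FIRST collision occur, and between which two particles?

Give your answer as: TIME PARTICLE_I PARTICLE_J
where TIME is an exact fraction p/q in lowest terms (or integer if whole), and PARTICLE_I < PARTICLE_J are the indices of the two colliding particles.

Pair (0,1): pos 0,11 vel -1,-2 -> gap=11, closing at 1/unit, collide at t=11
Earliest collision: t=11 between 0 and 1

Answer: 11 0 1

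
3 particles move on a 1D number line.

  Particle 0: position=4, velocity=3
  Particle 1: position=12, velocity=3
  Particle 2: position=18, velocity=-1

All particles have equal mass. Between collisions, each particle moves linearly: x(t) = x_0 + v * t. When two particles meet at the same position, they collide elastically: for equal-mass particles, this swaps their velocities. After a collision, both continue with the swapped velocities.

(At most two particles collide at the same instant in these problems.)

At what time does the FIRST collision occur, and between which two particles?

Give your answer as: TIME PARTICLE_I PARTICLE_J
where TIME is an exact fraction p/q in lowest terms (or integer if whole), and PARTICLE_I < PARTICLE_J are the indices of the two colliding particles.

Answer: 3/2 1 2

Derivation:
Pair (0,1): pos 4,12 vel 3,3 -> not approaching (rel speed 0 <= 0)
Pair (1,2): pos 12,18 vel 3,-1 -> gap=6, closing at 4/unit, collide at t=3/2
Earliest collision: t=3/2 between 1 and 2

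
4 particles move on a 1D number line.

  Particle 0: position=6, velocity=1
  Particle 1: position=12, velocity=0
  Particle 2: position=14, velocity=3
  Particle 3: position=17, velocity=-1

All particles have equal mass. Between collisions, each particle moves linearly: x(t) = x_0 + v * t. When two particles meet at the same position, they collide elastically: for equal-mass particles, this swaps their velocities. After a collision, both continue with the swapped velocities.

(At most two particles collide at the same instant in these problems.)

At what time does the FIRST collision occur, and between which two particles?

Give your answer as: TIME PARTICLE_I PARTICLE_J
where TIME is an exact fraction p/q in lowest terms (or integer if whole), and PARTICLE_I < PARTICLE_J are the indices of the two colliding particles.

Answer: 3/4 2 3

Derivation:
Pair (0,1): pos 6,12 vel 1,0 -> gap=6, closing at 1/unit, collide at t=6
Pair (1,2): pos 12,14 vel 0,3 -> not approaching (rel speed -3 <= 0)
Pair (2,3): pos 14,17 vel 3,-1 -> gap=3, closing at 4/unit, collide at t=3/4
Earliest collision: t=3/4 between 2 and 3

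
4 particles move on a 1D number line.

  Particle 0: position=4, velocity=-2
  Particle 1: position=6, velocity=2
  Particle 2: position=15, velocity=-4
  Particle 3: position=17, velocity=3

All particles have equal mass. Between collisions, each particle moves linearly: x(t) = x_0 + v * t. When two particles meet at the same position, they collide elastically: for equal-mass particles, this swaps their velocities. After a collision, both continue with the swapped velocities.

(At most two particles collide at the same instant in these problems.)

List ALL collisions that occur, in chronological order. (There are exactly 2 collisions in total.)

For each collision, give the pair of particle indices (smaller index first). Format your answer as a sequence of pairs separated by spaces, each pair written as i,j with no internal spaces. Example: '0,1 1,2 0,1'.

Collision at t=3/2: particles 1 and 2 swap velocities; positions: p0=1 p1=9 p2=9 p3=43/2; velocities now: v0=-2 v1=-4 v2=2 v3=3
Collision at t=11/2: particles 0 and 1 swap velocities; positions: p0=-7 p1=-7 p2=17 p3=67/2; velocities now: v0=-4 v1=-2 v2=2 v3=3

Answer: 1,2 0,1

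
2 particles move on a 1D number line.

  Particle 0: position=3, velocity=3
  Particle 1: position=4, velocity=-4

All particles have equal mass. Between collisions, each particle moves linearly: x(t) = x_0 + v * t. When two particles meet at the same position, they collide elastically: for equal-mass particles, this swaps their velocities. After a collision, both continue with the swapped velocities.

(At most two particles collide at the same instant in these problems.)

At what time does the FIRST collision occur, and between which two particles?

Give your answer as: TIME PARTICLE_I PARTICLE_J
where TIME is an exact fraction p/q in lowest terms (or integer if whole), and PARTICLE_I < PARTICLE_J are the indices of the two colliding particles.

Answer: 1/7 0 1

Derivation:
Pair (0,1): pos 3,4 vel 3,-4 -> gap=1, closing at 7/unit, collide at t=1/7
Earliest collision: t=1/7 between 0 and 1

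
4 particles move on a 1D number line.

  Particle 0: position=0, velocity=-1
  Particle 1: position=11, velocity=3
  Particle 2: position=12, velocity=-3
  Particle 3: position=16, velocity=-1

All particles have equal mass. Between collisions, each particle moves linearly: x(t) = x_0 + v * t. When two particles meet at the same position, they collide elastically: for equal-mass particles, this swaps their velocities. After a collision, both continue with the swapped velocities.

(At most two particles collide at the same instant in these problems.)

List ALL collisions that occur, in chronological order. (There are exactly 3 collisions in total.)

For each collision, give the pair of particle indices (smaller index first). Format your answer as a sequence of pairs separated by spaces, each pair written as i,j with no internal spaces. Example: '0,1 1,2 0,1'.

Collision at t=1/6: particles 1 and 2 swap velocities; positions: p0=-1/6 p1=23/2 p2=23/2 p3=95/6; velocities now: v0=-1 v1=-3 v2=3 v3=-1
Collision at t=5/4: particles 2 and 3 swap velocities; positions: p0=-5/4 p1=33/4 p2=59/4 p3=59/4; velocities now: v0=-1 v1=-3 v2=-1 v3=3
Collision at t=6: particles 0 and 1 swap velocities; positions: p0=-6 p1=-6 p2=10 p3=29; velocities now: v0=-3 v1=-1 v2=-1 v3=3

Answer: 1,2 2,3 0,1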